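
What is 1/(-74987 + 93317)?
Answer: 1/18330 ≈ 5.4555e-5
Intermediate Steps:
1/(-74987 + 93317) = 1/18330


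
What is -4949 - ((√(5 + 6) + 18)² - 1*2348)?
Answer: -2936 - 36*√11 ≈ -3055.4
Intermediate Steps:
-4949 - ((√(5 + 6) + 18)² - 1*2348) = -4949 - ((√11 + 18)² - 2348) = -4949 - ((18 + √11)² - 2348) = -4949 - (-2348 + (18 + √11)²) = -4949 + (2348 - (18 + √11)²) = -2601 - (18 + √11)²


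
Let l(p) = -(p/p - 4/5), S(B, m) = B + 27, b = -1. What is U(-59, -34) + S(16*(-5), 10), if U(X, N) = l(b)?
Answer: -266/5 ≈ -53.200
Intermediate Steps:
S(B, m) = 27 + B
l(p) = -⅕ (l(p) = -(1 - 4*⅕) = -(1 - ⅘) = -1*⅕ = -⅕)
U(X, N) = -⅕
U(-59, -34) + S(16*(-5), 10) = -⅕ + (27 + 16*(-5)) = -⅕ + (27 - 80) = -⅕ - 53 = -266/5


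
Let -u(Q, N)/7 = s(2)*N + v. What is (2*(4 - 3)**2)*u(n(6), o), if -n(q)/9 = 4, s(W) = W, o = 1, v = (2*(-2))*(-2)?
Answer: -140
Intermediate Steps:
v = 8 (v = -4*(-2) = 8)
n(q) = -36 (n(q) = -9*4 = -36)
u(Q, N) = -56 - 14*N (u(Q, N) = -7*(2*N + 8) = -7*(8 + 2*N) = -56 - 14*N)
(2*(4 - 3)**2)*u(n(6), o) = (2*(4 - 3)**2)*(-56 - 14*1) = (2*1**2)*(-56 - 14) = (2*1)*(-70) = 2*(-70) = -140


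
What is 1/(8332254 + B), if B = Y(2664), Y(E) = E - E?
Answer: 1/8332254 ≈ 1.2002e-7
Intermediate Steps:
Y(E) = 0
B = 0
1/(8332254 + B) = 1/(8332254 + 0) = 1/8332254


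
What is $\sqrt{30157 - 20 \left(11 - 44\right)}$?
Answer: $\sqrt{30817} \approx 175.55$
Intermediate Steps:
$\sqrt{30157 - 20 \left(11 - 44\right)} = \sqrt{30157 - -660} = \sqrt{30157 + 660} = \sqrt{30817}$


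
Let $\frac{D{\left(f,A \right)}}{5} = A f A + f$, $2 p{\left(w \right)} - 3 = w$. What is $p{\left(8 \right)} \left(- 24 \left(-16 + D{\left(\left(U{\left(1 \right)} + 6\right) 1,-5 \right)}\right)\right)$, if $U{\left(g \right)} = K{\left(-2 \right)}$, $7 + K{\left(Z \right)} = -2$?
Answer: $53592$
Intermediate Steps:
$K{\left(Z \right)} = -9$ ($K{\left(Z \right)} = -7 - 2 = -9$)
$p{\left(w \right)} = \frac{3}{2} + \frac{w}{2}$
$U{\left(g \right)} = -9$
$D{\left(f,A \right)} = 5 f + 5 f A^{2}$ ($D{\left(f,A \right)} = 5 \left(A f A + f\right) = 5 \left(f A^{2} + f\right) = 5 \left(f + f A^{2}\right) = 5 f + 5 f A^{2}$)
$p{\left(8 \right)} \left(- 24 \left(-16 + D{\left(\left(U{\left(1 \right)} + 6\right) 1,-5 \right)}\right)\right) = \left(\frac{3}{2} + \frac{1}{2} \cdot 8\right) \left(- 24 \left(-16 + 5 \left(-9 + 6\right) 1 \left(1 + \left(-5\right)^{2}\right)\right)\right) = \left(\frac{3}{2} + 4\right) \left(- 24 \left(-16 + 5 \left(\left(-3\right) 1\right) \left(1 + 25\right)\right)\right) = \frac{11 \left(- 24 \left(-16 + 5 \left(-3\right) 26\right)\right)}{2} = \frac{11 \left(- 24 \left(-16 - 390\right)\right)}{2} = \frac{11 \left(\left(-24\right) \left(-406\right)\right)}{2} = \frac{11}{2} \cdot 9744 = 53592$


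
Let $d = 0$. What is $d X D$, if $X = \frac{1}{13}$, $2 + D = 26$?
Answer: $0$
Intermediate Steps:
$D = 24$ ($D = -2 + 26 = 24$)
$X = \frac{1}{13} \approx 0.076923$
$d X D = 0 \cdot \frac{1}{13} \cdot 24 = 0 \cdot 24 = 0$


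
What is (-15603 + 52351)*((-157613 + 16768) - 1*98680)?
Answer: -8802064700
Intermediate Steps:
(-15603 + 52351)*((-157613 + 16768) - 1*98680) = 36748*(-140845 - 98680) = 36748*(-239525) = -8802064700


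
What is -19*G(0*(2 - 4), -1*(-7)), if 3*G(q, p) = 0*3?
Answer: 0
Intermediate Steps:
G(q, p) = 0 (G(q, p) = (0*3)/3 = (⅓)*0 = 0)
-19*G(0*(2 - 4), -1*(-7)) = -19*0 = 0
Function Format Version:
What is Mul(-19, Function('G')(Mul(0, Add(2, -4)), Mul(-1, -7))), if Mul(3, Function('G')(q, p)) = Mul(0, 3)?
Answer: 0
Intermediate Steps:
Function('G')(q, p) = 0 (Function('G')(q, p) = Mul(Rational(1, 3), Mul(0, 3)) = Mul(Rational(1, 3), 0) = 0)
Mul(-19, Function('G')(Mul(0, Add(2, -4)), Mul(-1, -7))) = Mul(-19, 0) = 0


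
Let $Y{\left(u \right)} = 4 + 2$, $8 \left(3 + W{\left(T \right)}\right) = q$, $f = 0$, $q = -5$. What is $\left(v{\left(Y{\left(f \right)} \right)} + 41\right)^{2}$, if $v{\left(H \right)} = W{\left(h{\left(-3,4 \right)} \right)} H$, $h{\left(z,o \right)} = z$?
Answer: $\frac{5929}{16} \approx 370.56$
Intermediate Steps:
$W{\left(T \right)} = - \frac{29}{8}$ ($W{\left(T \right)} = -3 + \frac{1}{8} \left(-5\right) = -3 - \frac{5}{8} = - \frac{29}{8}$)
$Y{\left(u \right)} = 6$
$v{\left(H \right)} = - \frac{29 H}{8}$
$\left(v{\left(Y{\left(f \right)} \right)} + 41\right)^{2} = \left(\left(- \frac{29}{8}\right) 6 + 41\right)^{2} = \left(- \frac{87}{4} + 41\right)^{2} = \left(\frac{77}{4}\right)^{2} = \frac{5929}{16}$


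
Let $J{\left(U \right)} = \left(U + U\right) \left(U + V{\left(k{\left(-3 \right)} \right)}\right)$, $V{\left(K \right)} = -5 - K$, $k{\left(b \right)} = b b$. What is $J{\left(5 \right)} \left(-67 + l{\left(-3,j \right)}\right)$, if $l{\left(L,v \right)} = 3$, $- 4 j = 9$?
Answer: $5760$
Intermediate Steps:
$j = - \frac{9}{4}$ ($j = \left(- \frac{1}{4}\right) 9 = - \frac{9}{4} \approx -2.25$)
$k{\left(b \right)} = b^{2}$
$J{\left(U \right)} = 2 U \left(-14 + U\right)$ ($J{\left(U \right)} = \left(U + U\right) \left(U - 14\right) = 2 U \left(U - 14\right) = 2 U \left(-14 + U\right)$)
$J{\left(5 \right)} \left(-67 + l{\left(-3,j \right)}\right) = 2 \cdot 5 \left(-14 + 5\right) \left(-67 + 3\right) = 2 \cdot 5 \left(-9\right) \left(-64\right) = \left(-90\right) \left(-64\right) = 5760$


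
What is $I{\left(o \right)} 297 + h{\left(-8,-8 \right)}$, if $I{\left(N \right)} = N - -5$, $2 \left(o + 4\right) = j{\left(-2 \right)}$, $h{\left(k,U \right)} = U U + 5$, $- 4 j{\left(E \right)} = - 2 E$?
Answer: $\frac{435}{2} \approx 217.5$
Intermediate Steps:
$j{\left(E \right)} = \frac{E}{2}$ ($j{\left(E \right)} = - \frac{\left(-2\right) E}{4} = \frac{E}{2}$)
$h{\left(k,U \right)} = 5 + U^{2}$ ($h{\left(k,U \right)} = U^{2} + 5 = 5 + U^{2}$)
$o = - \frac{9}{2}$ ($o = -4 + \frac{\frac{1}{2} \left(-2\right)}{2} = -4 + \frac{1}{2} \left(-1\right) = -4 - \frac{1}{2} = - \frac{9}{2} \approx -4.5$)
$I{\left(N \right)} = 5 + N$ ($I{\left(N \right)} = N + 5 = 5 + N$)
$I{\left(o \right)} 297 + h{\left(-8,-8 \right)} = \left(5 - \frac{9}{2}\right) 297 + \left(5 + \left(-8\right)^{2}\right) = \frac{1}{2} \cdot 297 + \left(5 + 64\right) = \frac{297}{2} + 69 = \frac{435}{2}$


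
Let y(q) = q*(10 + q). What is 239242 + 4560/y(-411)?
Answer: 13143239274/54937 ≈ 2.3924e+5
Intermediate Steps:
239242 + 4560/y(-411) = 239242 + 4560/((-411*(10 - 411))) = 239242 + 4560/((-411*(-401))) = 239242 + 4560/164811 = 239242 + 4560*(1/164811) = 239242 + 1520/54937 = 13143239274/54937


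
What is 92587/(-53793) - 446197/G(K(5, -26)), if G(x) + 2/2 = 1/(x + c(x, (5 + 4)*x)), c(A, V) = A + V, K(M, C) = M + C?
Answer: 5544504095867/12479976 ≈ 4.4427e+5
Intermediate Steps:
K(M, C) = C + M
G(x) = -1 + 1/(11*x) (G(x) = -1 + 1/(x + (x + (5 + 4)*x)) = -1 + 1/(x + (x + 9*x)) = -1 + 1/(x + 10*x) = -1 + 1/(11*x))
92587/(-53793) - 446197/G(K(5, -26)) = 92587/(-53793) - 446197*(-26 + 5)/(1/11 - (-26 + 5)) = 92587*(-1/53793) - 446197*(-21/(1/11 - 1*(-21))) = -92587/53793 - 446197*(-21/(1/11 + 21)) = -92587/53793 - 446197/((-1/21*232/11)) = -92587/53793 - 446197/(-232/231) = -92587/53793 - 446197*(-231/232) = -92587/53793 + 103071507/232 = 5544504095867/12479976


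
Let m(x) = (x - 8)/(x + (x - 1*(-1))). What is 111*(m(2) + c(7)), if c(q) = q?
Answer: 3219/5 ≈ 643.80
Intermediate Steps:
m(x) = (-8 + x)/(1 + 2*x) (m(x) = (-8 + x)/(x + (x + 1)) = (-8 + x)/(x + (1 + x)) = (-8 + x)/(1 + 2*x))
111*(m(2) + c(7)) = 111*((-8 + 2)/(1 + 2*2) + 7) = 111*(-6/(1 + 4) + 7) = 111*(-6/5 + 7) = 111*(29/5) = 3219/5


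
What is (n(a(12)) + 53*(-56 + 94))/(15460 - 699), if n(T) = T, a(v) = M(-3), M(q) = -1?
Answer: 2013/14761 ≈ 0.13637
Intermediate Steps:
a(v) = -1
(n(a(12)) + 53*(-56 + 94))/(15460 - 699) = (-1 + 53*(-56 + 94))/(15460 - 699) = (-1 + 53*38)/14761 = (-1 + 2014)*(1/14761) = 2013*(1/14761) = 2013/14761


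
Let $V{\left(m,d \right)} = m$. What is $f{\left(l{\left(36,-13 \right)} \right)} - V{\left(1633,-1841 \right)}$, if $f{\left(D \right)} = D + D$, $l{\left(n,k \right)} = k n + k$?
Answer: $-2595$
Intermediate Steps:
$l{\left(n,k \right)} = k + k n$
$f{\left(D \right)} = 2 D$
$f{\left(l{\left(36,-13 \right)} \right)} - V{\left(1633,-1841 \right)} = 2 \left(- 13 \left(1 + 36\right)\right) - 1633 = 2 \left(\left(-13\right) 37\right) - 1633 = 2 \left(-481\right) - 1633 = -962 - 1633 = -2595$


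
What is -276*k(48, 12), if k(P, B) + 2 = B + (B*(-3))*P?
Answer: 474168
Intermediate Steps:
k(P, B) = -2 + B - 3*B*P (k(P, B) = -2 + (B + (B*(-3))*P) = -2 + (B + (-3*B)*P) = -2 + (B - 3*B*P) = -2 + B - 3*B*P)
-276*k(48, 12) = -276*(-2 + 12 - 3*12*48) = -276*(-2 + 12 - 1728) = -276*(-1718) = 474168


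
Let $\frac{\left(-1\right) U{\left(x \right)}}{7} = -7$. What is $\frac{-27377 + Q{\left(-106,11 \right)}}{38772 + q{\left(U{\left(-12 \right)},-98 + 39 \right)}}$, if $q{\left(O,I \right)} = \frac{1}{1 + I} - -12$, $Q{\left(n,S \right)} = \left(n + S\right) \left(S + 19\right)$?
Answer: $- \frac{1753166}{2249471} \approx -0.77937$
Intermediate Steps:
$U{\left(x \right)} = 49$ ($U{\left(x \right)} = \left(-7\right) \left(-7\right) = 49$)
$Q{\left(n,S \right)} = \left(19 + S\right) \left(S + n\right)$ ($Q{\left(n,S \right)} = \left(S + n\right) \left(19 + S\right) = \left(19 + S\right) \left(S + n\right)$)
$q{\left(O,I \right)} = 12 + \frac{1}{1 + I}$ ($q{\left(O,I \right)} = \frac{1}{1 + I} + 12 = 12 + \frac{1}{1 + I}$)
$\frac{-27377 + Q{\left(-106,11 \right)}}{38772 + q{\left(U{\left(-12 \right)},-98 + 39 \right)}} = \frac{-27377 + \left(11^{2} + 19 \cdot 11 + 19 \left(-106\right) + 11 \left(-106\right)\right)}{38772 + \frac{13 + 12 \left(-98 + 39\right)}{1 + \left(-98 + 39\right)}} = \frac{-27377 + \left(121 + 209 - 2014 - 1166\right)}{38772 + \frac{13 + 12 \left(-59\right)}{1 - 59}} = \frac{-27377 - 2850}{38772 + \frac{13 - 708}{-58}} = - \frac{30227}{38772 - - \frac{695}{58}} = - \frac{30227}{38772 + \frac{695}{58}} = - \frac{30227}{\frac{2249471}{58}} = \left(-30227\right) \frac{58}{2249471} = - \frac{1753166}{2249471}$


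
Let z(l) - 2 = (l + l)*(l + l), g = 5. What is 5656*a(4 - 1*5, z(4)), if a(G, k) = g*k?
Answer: 1866480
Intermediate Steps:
z(l) = 2 + 4*l² (z(l) = 2 + (l + l)*(l + l) = 2 + (2*l)*(2*l) = 2 + 4*l²)
a(G, k) = 5*k
5656*a(4 - 1*5, z(4)) = 5656*(5*(2 + 4*4²)) = 5656*(5*(2 + 4*16)) = 5656*(5*(2 + 64)) = 5656*(5*66) = 5656*330 = 1866480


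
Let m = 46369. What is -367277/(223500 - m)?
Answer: -367277/177131 ≈ -2.0735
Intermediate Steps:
-367277/(223500 - m) = -367277/(223500 - 1*46369) = -367277/(223500 - 46369) = -367277/177131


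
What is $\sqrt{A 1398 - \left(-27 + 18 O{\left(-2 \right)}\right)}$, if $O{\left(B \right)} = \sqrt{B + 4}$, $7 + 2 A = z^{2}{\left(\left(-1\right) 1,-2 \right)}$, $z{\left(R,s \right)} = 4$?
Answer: $3 \sqrt{702 - 2 \sqrt{2}} \approx 79.326$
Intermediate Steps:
$A = \frac{9}{2}$ ($A = - \frac{7}{2} + \frac{4^{2}}{2} = - \frac{7}{2} + \frac{1}{2} \cdot 16 = - \frac{7}{2} + 8 = \frac{9}{2} \approx 4.5$)
$O{\left(B \right)} = \sqrt{4 + B}$
$\sqrt{A 1398 - \left(-27 + 18 O{\left(-2 \right)}\right)} = \sqrt{\frac{9}{2} \cdot 1398 + \left(27 - 18 \sqrt{4 - 2}\right)} = \sqrt{6291 + \left(27 - 18 \sqrt{2}\right)} = \sqrt{6318 - 18 \sqrt{2}}$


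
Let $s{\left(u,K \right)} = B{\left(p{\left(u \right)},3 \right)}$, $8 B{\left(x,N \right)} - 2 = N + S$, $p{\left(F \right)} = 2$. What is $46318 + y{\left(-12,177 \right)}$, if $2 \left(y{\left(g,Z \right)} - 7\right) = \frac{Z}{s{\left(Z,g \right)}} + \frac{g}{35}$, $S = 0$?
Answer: $\frac{325265}{7} \approx 46466.0$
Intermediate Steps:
$B{\left(x,N \right)} = \frac{1}{4} + \frac{N}{8}$ ($B{\left(x,N \right)} = \frac{1}{4} + \frac{N + 0}{8} = \frac{1}{4} + \frac{N}{8}$)
$s{\left(u,K \right)} = \frac{5}{8}$ ($s{\left(u,K \right)} = \frac{1}{4} + \frac{1}{8} \cdot 3 = \frac{1}{4} + \frac{3}{8} = \frac{5}{8}$)
$y{\left(g,Z \right)} = 7 + \frac{g}{70} + \frac{4 Z}{5}$ ($y{\left(g,Z \right)} = 7 + \frac{\frac{Z}{\frac{5}{8}} + \frac{g}{35}}{2} = 7 + \frac{Z \frac{8}{5} + g \frac{1}{35}}{2} = 7 + \frac{\frac{8 Z}{5} + \frac{g}{35}}{2} = 7 + \frac{\frac{g}{35} + \frac{8 Z}{5}}{2} = 7 + \left(\frac{g}{70} + \frac{4 Z}{5}\right) = 7 + \frac{g}{70} + \frac{4 Z}{5}$)
$46318 + y{\left(-12,177 \right)} = 46318 + \left(7 + \frac{1}{70} \left(-12\right) + \frac{4}{5} \cdot 177\right) = 46318 + \left(7 - \frac{6}{35} + \frac{708}{5}\right) = 46318 + \frac{1039}{7} = \frac{325265}{7}$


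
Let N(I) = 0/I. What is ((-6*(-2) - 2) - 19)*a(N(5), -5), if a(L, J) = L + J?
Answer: 45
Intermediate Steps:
N(I) = 0
a(L, J) = J + L
((-6*(-2) - 2) - 19)*a(N(5), -5) = ((-6*(-2) - 2) - 19)*(-5 + 0) = ((12 - 2) - 19)*(-5) = (10 - 19)*(-5) = -9*(-5) = 45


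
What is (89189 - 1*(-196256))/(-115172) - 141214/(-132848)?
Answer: -2707112319/1912546232 ≈ -1.4154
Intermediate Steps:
(89189 - 1*(-196256))/(-115172) - 141214/(-132848) = (89189 + 196256)*(-1/115172) - 141214*(-1/132848) = 285445*(-1/115172) + 70607/66424 = -285445/115172 + 70607/66424 = -2707112319/1912546232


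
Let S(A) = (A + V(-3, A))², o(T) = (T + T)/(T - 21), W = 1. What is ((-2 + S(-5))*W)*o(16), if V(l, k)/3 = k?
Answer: -12736/5 ≈ -2547.2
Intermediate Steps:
V(l, k) = 3*k
o(T) = 2*T/(-21 + T) (o(T) = (2*T)/(-21 + T) = 2*T/(-21 + T))
S(A) = 16*A² (S(A) = (A + 3*A)² = (4*A)² = 16*A²)
((-2 + S(-5))*W)*o(16) = ((-2 + 16*(-5)²)*1)*(2*16/(-21 + 16)) = ((-2 + 16*25)*1)*(2*16/(-5)) = ((-2 + 400)*1)*(2*16*(-⅕)) = (398*1)*(-32/5) = 398*(-32/5) = -12736/5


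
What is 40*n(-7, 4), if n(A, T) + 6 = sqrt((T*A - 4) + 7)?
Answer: -240 + 200*I ≈ -240.0 + 200.0*I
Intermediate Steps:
n(A, T) = -6 + sqrt(3 + A*T) (n(A, T) = -6 + sqrt((T*A - 4) + 7) = -6 + sqrt((A*T - 4) + 7) = -6 + sqrt((-4 + A*T) + 7) = -6 + sqrt(3 + A*T))
40*n(-7, 4) = 40*(-6 + sqrt(3 - 7*4)) = 40*(-6 + sqrt(3 - 28)) = 40*(-6 + sqrt(-25)) = 40*(-6 + 5*I) = -240 + 200*I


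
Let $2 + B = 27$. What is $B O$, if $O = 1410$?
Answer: $35250$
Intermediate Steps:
$B = 25$ ($B = -2 + 27 = 25$)
$B O = 25 \cdot 1410 = 35250$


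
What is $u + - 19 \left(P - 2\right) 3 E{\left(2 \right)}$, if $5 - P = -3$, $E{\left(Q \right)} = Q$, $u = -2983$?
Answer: $-3667$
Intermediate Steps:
$P = 8$ ($P = 5 - -3 = 5 + 3 = 8$)
$u + - 19 \left(P - 2\right) 3 E{\left(2 \right)} = -2983 + - 19 \left(8 - 2\right) 3 \cdot 2 = -2983 + - 19 \cdot 6 \cdot 3 \cdot 2 = -2983 + \left(-19\right) 18 \cdot 2 = -2983 - 684 = -3667$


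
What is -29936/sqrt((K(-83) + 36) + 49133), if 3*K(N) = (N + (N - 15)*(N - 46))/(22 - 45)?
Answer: -14968*sqrt(233227038)/1690051 ≈ -135.26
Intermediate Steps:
K(N) = -N/69 - (-46 + N)*(-15 + N)/69 (K(N) = ((N + (N - 15)*(N - 46))/(22 - 45))/3 = ((N + (-15 + N)*(-46 + N))/(-23))/3 = ((N + (-46 + N)*(-15 + N))*(-1/23))/3 = (-N/23 - (-46 + N)*(-15 + N)/23)/3 = -N/69 - (-46 + N)*(-15 + N)/69)
-29936/sqrt((K(-83) + 36) + 49133) = -29936/sqrt(((-10 - 1/69*(-83)**2 + (20/23)*(-83)) + 36) + 49133) = -29936/sqrt(((-10 - 1/69*6889 - 1660/23) + 36) + 49133) = -29936/sqrt(((-10 - 6889/69 - 1660/23) + 36) + 49133) = -29936/sqrt((-12559/69 + 36) + 49133) = -29936/sqrt(-10075/69 + 49133) = -29936*sqrt(233227038)/3380102 = -14968*sqrt(233227038)/1690051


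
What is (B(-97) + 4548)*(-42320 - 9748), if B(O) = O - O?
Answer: -236805264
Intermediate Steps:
B(O) = 0
(B(-97) + 4548)*(-42320 - 9748) = (0 + 4548)*(-42320 - 9748) = 4548*(-52068) = -236805264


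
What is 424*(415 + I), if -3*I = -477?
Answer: 243376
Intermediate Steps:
I = 159 (I = -⅓*(-477) = 159)
424*(415 + I) = 424*(415 + 159) = 424*574 = 243376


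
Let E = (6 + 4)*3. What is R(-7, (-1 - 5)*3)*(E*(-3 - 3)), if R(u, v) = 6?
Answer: -1080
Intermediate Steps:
E = 30 (E = 10*3 = 30)
R(-7, (-1 - 5)*3)*(E*(-3 - 3)) = 6*(30*(-3 - 3)) = 6*(30*(-6)) = 6*(-180) = -1080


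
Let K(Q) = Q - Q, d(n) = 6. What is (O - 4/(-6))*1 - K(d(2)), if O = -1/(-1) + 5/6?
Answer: 5/2 ≈ 2.5000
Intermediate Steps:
K(Q) = 0
O = 11/6 (O = -1*(-1) + 5*(1/6) = 1 + 5/6 = 11/6 ≈ 1.8333)
(O - 4/(-6))*1 - K(d(2)) = (11/6 - 4/(-6))*1 - 1*0 = (11/6 - 4*(-1/6))*1 + 0 = (11/6 + 2/3)*1 + 0 = (5/2)*1 + 0 = 5/2 + 0 = 5/2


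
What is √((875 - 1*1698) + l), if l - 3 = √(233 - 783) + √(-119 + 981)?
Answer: √(-820 + √862 + 5*I*√22) ≈ 0.417 + 28.121*I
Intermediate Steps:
l = 3 + √862 + 5*I*√22 (l = 3 + (√(233 - 783) + √(-119 + 981)) = 3 + (√(-550) + √862) = 3 + (5*I*√22 + √862) = 3 + (√862 + 5*I*√22) = 3 + √862 + 5*I*√22 ≈ 32.36 + 23.452*I)
√((875 - 1*1698) + l) = √((875 - 1*1698) + (3 + √862 + 5*I*√22)) = √((875 - 1698) + (3 + √862 + 5*I*√22)) = √(-823 + (3 + √862 + 5*I*√22)) = √(-820 + √862 + 5*I*√22)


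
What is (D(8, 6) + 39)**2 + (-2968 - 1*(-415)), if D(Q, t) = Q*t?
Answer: 5016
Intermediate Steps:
(D(8, 6) + 39)**2 + (-2968 - 1*(-415)) = (8*6 + 39)**2 + (-2968 - 1*(-415)) = (48 + 39)**2 + (-2968 + 415) = 87**2 - 2553 = 7569 - 2553 = 5016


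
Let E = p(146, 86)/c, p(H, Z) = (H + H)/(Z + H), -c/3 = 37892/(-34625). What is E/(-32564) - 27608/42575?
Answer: -5927579042048071/9140904667658400 ≈ -0.64847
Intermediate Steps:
c = 113676/34625 (c = -113676/(-34625) = -113676*(-1)/34625 = -3*(-37892/34625) = 113676/34625 ≈ 3.2831)
p(H, Z) = 2*H/(H + Z) (p(H, Z) = (2*H)/(H + Z) = 2*H/(H + Z))
E = 2527625/6593208 (E = (2*146/(146 + 86))/(113676/34625) = (2*146/232)*(34625/113676) = (2*146*(1/232))*(34625/113676) = (73/58)*(34625/113676) = 2527625/6593208 ≈ 0.38337)
E/(-32564) - 27608/42575 = (2527625/6593208)/(-32564) - 27608/42575 = (2527625/6593208)*(-1/32564) - 27608*1/42575 = -2527625/214701225312 - 27608/42575 = -5927579042048071/9140904667658400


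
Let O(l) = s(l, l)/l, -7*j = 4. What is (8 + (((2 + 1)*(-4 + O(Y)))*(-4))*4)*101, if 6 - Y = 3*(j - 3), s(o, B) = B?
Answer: 15352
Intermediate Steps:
j = -4/7 (j = -1/7*4 = -4/7 ≈ -0.57143)
Y = 117/7 (Y = 6 - 3*(-4/7 - 3) = 6 - 3*(-25)/7 = 6 - 1*(-75/7) = 6 + 75/7 = 117/7 ≈ 16.714)
O(l) = 1 (O(l) = l/l = 1)
(8 + (((2 + 1)*(-4 + O(Y)))*(-4))*4)*101 = (8 + (((2 + 1)*(-4 + 1))*(-4))*4)*101 = (8 + ((3*(-3))*(-4))*4)*101 = (8 - 9*(-4)*4)*101 = (8 + 36*4)*101 = (8 + 144)*101 = 152*101 = 15352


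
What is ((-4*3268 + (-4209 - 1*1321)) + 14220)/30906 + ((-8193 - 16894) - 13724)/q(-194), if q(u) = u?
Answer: 599321329/2997882 ≈ 199.91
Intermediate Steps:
((-4*3268 + (-4209 - 1*1321)) + 14220)/30906 + ((-8193 - 16894) - 13724)/q(-194) = ((-4*3268 + (-4209 - 1*1321)) + 14220)/30906 + ((-8193 - 16894) - 13724)/(-194) = ((-13072 + (-4209 - 1321)) + 14220)*(1/30906) + (-25087 - 13724)*(-1/194) = ((-13072 - 5530) + 14220)*(1/30906) - 38811*(-1/194) = (-18602 + 14220)*(1/30906) + 38811/194 = -4382*1/30906 + 38811/194 = -2191/15453 + 38811/194 = 599321329/2997882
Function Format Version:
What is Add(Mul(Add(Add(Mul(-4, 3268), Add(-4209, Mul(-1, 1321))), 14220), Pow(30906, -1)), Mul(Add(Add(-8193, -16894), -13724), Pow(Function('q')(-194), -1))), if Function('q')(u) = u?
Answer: Rational(599321329, 2997882) ≈ 199.91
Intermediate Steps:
Add(Mul(Add(Add(Mul(-4, 3268), Add(-4209, Mul(-1, 1321))), 14220), Pow(30906, -1)), Mul(Add(Add(-8193, -16894), -13724), Pow(Function('q')(-194), -1))) = Add(Mul(Add(Add(Mul(-4, 3268), Add(-4209, Mul(-1, 1321))), 14220), Pow(30906, -1)), Mul(Add(Add(-8193, -16894), -13724), Pow(-194, -1))) = Add(Mul(Add(Add(-13072, Add(-4209, -1321)), 14220), Rational(1, 30906)), Mul(Add(-25087, -13724), Rational(-1, 194))) = Add(Mul(Add(Add(-13072, -5530), 14220), Rational(1, 30906)), Mul(-38811, Rational(-1, 194))) = Add(Mul(Add(-18602, 14220), Rational(1, 30906)), Rational(38811, 194)) = Add(Mul(-4382, Rational(1, 30906)), Rational(38811, 194)) = Add(Rational(-2191, 15453), Rational(38811, 194)) = Rational(599321329, 2997882)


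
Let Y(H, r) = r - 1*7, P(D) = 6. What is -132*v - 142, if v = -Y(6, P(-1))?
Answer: -274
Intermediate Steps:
Y(H, r) = -7 + r (Y(H, r) = r - 7 = -7 + r)
v = 1 (v = -(-7 + 6) = -1*(-1) = 1)
-132*v - 142 = -132*1 - 142 = -132 - 142 = -274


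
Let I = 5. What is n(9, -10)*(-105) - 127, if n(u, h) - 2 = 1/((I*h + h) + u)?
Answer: -5694/17 ≈ -334.94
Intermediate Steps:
n(u, h) = 2 + 1/(u + 6*h) (n(u, h) = 2 + 1/((5*h + h) + u) = 2 + 1/(6*h + u) = 2 + 1/(u + 6*h))
n(9, -10)*(-105) - 127 = ((1 + 2*9 + 12*(-10))/(9 + 6*(-10)))*(-105) - 127 = ((1 + 18 - 120)/(9 - 60))*(-105) - 127 = (-101/(-51))*(-105) - 127 = -1/51*(-101)*(-105) - 127 = (101/51)*(-105) - 127 = -3535/17 - 127 = -5694/17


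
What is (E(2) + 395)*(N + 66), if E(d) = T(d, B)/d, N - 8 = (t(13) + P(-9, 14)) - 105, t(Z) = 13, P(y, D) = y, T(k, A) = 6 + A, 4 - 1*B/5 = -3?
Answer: -22437/2 ≈ -11219.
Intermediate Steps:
B = 35 (B = 20 - 5*(-3) = 20 + 15 = 35)
N = -93 (N = 8 + ((13 - 9) - 105) = 8 + (4 - 105) = 8 - 101 = -93)
E(d) = 41/d (E(d) = (6 + 35)/d = 41/d)
(E(2) + 395)*(N + 66) = (41/2 + 395)*(-93 + 66) = (41*(½) + 395)*(-27) = (41/2 + 395)*(-27) = (831/2)*(-27) = -22437/2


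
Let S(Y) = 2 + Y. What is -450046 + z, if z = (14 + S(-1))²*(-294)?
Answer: -516196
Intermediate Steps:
z = -66150 (z = (14 + (2 - 1))²*(-294) = (14 + 1)²*(-294) = 15²*(-294) = 225*(-294) = -66150)
-450046 + z = -450046 - 66150 = -516196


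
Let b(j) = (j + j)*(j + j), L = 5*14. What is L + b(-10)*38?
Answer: 15270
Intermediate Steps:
L = 70
b(j) = 4*j² (b(j) = (2*j)*(2*j) = 4*j²)
L + b(-10)*38 = 70 + (4*(-10)²)*38 = 70 + (4*100)*38 = 70 + 400*38 = 70 + 15200 = 15270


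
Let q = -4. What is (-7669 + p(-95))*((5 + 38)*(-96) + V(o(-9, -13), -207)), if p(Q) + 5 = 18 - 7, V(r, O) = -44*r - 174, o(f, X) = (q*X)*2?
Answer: 68032114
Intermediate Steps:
o(f, X) = -8*X (o(f, X) = -4*X*2 = -8*X)
V(r, O) = -174 - 44*r
p(Q) = 6 (p(Q) = -5 + (18 - 7) = -5 + 11 = 6)
(-7669 + p(-95))*((5 + 38)*(-96) + V(o(-9, -13), -207)) = (-7669 + 6)*((5 + 38)*(-96) + (-174 - (-352)*(-13))) = -7663*(43*(-96) + (-174 - 44*104)) = -7663*(-4128 + (-174 - 4576)) = -7663*(-4128 - 4750) = -7663*(-8878) = 68032114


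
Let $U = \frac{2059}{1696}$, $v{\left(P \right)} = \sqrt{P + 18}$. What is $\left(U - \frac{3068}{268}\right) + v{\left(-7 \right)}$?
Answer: $- \frac{1162879}{113632} + \sqrt{11} \approx -6.9171$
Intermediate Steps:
$v{\left(P \right)} = \sqrt{18 + P}$
$U = \frac{2059}{1696}$ ($U = 2059 \cdot \frac{1}{1696} = \frac{2059}{1696} \approx 1.214$)
$\left(U - \frac{3068}{268}\right) + v{\left(-7 \right)} = \left(\frac{2059}{1696} - \frac{3068}{268}\right) + \sqrt{18 - 7} = \left(\frac{2059}{1696} - \frac{767}{67}\right) + \sqrt{11} = - \frac{1162879}{113632} + \sqrt{11}$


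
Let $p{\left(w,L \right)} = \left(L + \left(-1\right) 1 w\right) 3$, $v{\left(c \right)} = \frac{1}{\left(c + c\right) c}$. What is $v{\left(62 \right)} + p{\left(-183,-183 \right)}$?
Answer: $\frac{1}{7688} \approx 0.00013007$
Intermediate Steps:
$v{\left(c \right)} = \frac{1}{2 c^{2}}$ ($v{\left(c \right)} = \frac{1}{2 c c} = \frac{\frac{1}{2} \frac{1}{c}}{c} = \frac{1}{2 c^{2}}$)
$p{\left(w,L \right)} = - 3 w + 3 L$ ($p{\left(w,L \right)} = \left(L - w\right) 3 = - 3 w + 3 L$)
$v{\left(62 \right)} + p{\left(-183,-183 \right)} = \frac{1}{2 \cdot 3844} + \left(\left(-3\right) \left(-183\right) + 3 \left(-183\right)\right) = \frac{1}{2} \cdot \frac{1}{3844} + \left(549 - 549\right) = \frac{1}{7688} + 0 = \frac{1}{7688}$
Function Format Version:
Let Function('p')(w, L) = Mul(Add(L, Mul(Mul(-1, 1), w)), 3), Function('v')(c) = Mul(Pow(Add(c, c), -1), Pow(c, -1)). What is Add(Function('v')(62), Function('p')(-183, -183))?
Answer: Rational(1, 7688) ≈ 0.00013007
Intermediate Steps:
Function('v')(c) = Mul(Rational(1, 2), Pow(c, -2)) (Function('v')(c) = Mul(Pow(Mul(2, c), -1), Pow(c, -1)) = Mul(Mul(Rational(1, 2), Pow(c, -1)), Pow(c, -1)) = Mul(Rational(1, 2), Pow(c, -2)))
Function('p')(w, L) = Add(Mul(-3, w), Mul(3, L)) (Function('p')(w, L) = Mul(Add(L, Mul(-1, w)), 3) = Add(Mul(-3, w), Mul(3, L)))
Add(Function('v')(62), Function('p')(-183, -183)) = Add(Mul(Rational(1, 2), Pow(62, -2)), Add(Mul(-3, -183), Mul(3, -183))) = Add(Mul(Rational(1, 2), Rational(1, 3844)), Add(549, -549)) = Add(Rational(1, 7688), 0) = Rational(1, 7688)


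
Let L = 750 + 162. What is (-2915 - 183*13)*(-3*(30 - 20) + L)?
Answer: -4669308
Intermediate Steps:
L = 912
(-2915 - 183*13)*(-3*(30 - 20) + L) = (-2915 - 183*13)*(-3*(30 - 20) + 912) = (-2915 - 2379)*(-3*10 + 912) = -5294*(-30 + 912) = -5294*882 = -4669308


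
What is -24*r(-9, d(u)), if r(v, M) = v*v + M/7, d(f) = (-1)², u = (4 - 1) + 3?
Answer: -13632/7 ≈ -1947.4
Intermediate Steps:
u = 6 (u = 3 + 3 = 6)
d(f) = 1
r(v, M) = v² + M/7 (r(v, M) = v² + M*(⅐) = v² + M/7)
-24*r(-9, d(u)) = -24*((-9)² + (⅐)*1) = -24*(81 + ⅐) = -24*568/7 = -13632/7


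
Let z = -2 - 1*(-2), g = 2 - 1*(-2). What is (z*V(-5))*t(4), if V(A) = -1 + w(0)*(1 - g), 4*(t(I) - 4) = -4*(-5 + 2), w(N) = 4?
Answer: 0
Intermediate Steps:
g = 4 (g = 2 + 2 = 4)
t(I) = 7 (t(I) = 4 + (-4*(-5 + 2))/4 = 4 + (-4*(-3))/4 = 4 + (¼)*12 = 4 + 3 = 7)
z = 0 (z = -2 + 2 = 0)
V(A) = -13 (V(A) = -1 + 4*(1 - 1*4) = -1 + 4*(1 - 4) = -1 + 4*(-3) = -1 - 12 = -13)
(z*V(-5))*t(4) = (0*(-13))*7 = 0*7 = 0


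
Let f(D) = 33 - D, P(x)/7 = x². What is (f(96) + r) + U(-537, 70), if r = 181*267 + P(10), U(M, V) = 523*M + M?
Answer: -232424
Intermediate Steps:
P(x) = 7*x²
U(M, V) = 524*M
r = 49027 (r = 181*267 + 7*10² = 48327 + 7*100 = 48327 + 700 = 49027)
(f(96) + r) + U(-537, 70) = ((33 - 1*96) + 49027) + 524*(-537) = ((33 - 96) + 49027) - 281388 = (-63 + 49027) - 281388 = 48964 - 281388 = -232424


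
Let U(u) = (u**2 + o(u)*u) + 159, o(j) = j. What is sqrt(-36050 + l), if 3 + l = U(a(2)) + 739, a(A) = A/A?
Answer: I*sqrt(35153) ≈ 187.49*I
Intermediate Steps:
a(A) = 1
U(u) = 159 + 2*u**2 (U(u) = (u**2 + u*u) + 159 = (u**2 + u**2) + 159 = 2*u**2 + 159 = 159 + 2*u**2)
l = 897 (l = -3 + ((159 + 2*1**2) + 739) = -3 + ((159 + 2*1) + 739) = -3 + ((159 + 2) + 739) = -3 + (161 + 739) = -3 + 900 = 897)
sqrt(-36050 + l) = sqrt(-36050 + 897) = sqrt(-35153) = I*sqrt(35153)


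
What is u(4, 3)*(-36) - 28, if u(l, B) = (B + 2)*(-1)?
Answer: 152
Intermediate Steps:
u(l, B) = -2 - B (u(l, B) = (2 + B)*(-1) = -2 - B)
u(4, 3)*(-36) - 28 = (-2 - 1*3)*(-36) - 28 = (-2 - 3)*(-36) - 28 = -5*(-36) - 28 = 180 - 28 = 152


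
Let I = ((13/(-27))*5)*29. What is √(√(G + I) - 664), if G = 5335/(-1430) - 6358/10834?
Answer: √(-118542738528864 + 140842*I*√119112593852226)/422526 ≈ 0.16706 + 25.769*I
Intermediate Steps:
I = -1885/27 (I = ((13*(-1/27))*5)*29 = -13/27*5*29 = -65/27*29 = -1885/27 ≈ -69.815)
G = -608103/140842 (G = 5335*(-1/1430) - 6358*1/10834 = -97/26 - 3179/5417 = -608103/140842 ≈ -4.3176)
√(√(G + I) - 664) = √(√(-608103/140842 - 1885/27) - 664) = √(√(-281905951/3802734) - 664) = √(I*√119112593852226/1267578 - 664) = √(-664 + I*√119112593852226/1267578)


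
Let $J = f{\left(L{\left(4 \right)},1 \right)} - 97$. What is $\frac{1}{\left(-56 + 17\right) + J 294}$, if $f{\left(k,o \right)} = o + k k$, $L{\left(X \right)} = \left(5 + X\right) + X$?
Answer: $\frac{1}{21423} \approx 4.6679 \cdot 10^{-5}$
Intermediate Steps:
$L{\left(X \right)} = 5 + 2 X$
$f{\left(k,o \right)} = o + k^{2}$
$J = 73$ ($J = \left(1 + \left(5 + 2 \cdot 4\right)^{2}\right) - 97 = \left(1 + \left(5 + 8\right)^{2}\right) - 97 = \left(1 + 13^{2}\right) - 97 = \left(1 + 169\right) - 97 = 170 - 97 = 73$)
$\frac{1}{\left(-56 + 17\right) + J 294} = \frac{1}{\left(-56 + 17\right) + 73 \cdot 294} = \frac{1}{-39 + 21462} = \frac{1}{21423}$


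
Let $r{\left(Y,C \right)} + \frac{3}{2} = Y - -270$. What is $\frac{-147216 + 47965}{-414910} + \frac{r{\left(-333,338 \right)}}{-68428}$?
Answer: $\frac{6818309123}{28391461480} \approx 0.24015$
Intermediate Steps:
$r{\left(Y,C \right)} = \frac{537}{2} + Y$ ($r{\left(Y,C \right)} = - \frac{3}{2} + \left(Y - -270\right) = - \frac{3}{2} + \left(Y + 270\right) = - \frac{3}{2} + \left(270 + Y\right) = \frac{537}{2} + Y$)
$\frac{-147216 + 47965}{-414910} + \frac{r{\left(-333,338 \right)}}{-68428} = \frac{-147216 + 47965}{-414910} + \frac{\frac{537}{2} - 333}{-68428} = \left(-99251\right) \left(- \frac{1}{414910}\right) - - \frac{129}{136856} = \frac{99251}{414910} + \frac{129}{136856} = \frac{6818309123}{28391461480}$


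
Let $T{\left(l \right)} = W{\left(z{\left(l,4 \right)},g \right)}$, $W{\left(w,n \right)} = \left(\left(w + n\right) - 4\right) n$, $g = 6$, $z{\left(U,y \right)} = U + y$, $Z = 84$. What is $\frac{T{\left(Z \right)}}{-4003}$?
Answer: $- \frac{540}{4003} \approx -0.1349$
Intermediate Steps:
$W{\left(w,n \right)} = n \left(-4 + n + w\right)$ ($W{\left(w,n \right)} = \left(\left(n + w\right) - 4\right) n = \left(-4 + n + w\right) n = n \left(-4 + n + w\right)$)
$T{\left(l \right)} = 36 + 6 l$ ($T{\left(l \right)} = 6 \left(-4 + 6 + \left(l + 4\right)\right) = 6 \left(-4 + 6 + \left(4 + l\right)\right) = 6 \left(6 + l\right) = 36 + 6 l$)
$\frac{T{\left(Z \right)}}{-4003} = \frac{36 + 6 \cdot 84}{-4003} = \left(36 + 504\right) \left(- \frac{1}{4003}\right) = 540 \left(- \frac{1}{4003}\right) = - \frac{540}{4003}$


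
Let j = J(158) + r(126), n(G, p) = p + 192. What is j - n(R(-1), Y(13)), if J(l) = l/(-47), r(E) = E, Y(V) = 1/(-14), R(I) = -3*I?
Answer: -45593/658 ≈ -69.290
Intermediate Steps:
Y(V) = -1/14
J(l) = -l/47 (J(l) = l*(-1/47) = -l/47)
n(G, p) = 192 + p
j = 5764/47 (j = -1/47*158 + 126 = -158/47 + 126 = 5764/47 ≈ 122.64)
j - n(R(-1), Y(13)) = 5764/47 - (192 - 1/14) = 5764/47 - 1*2687/14 = 5764/47 - 2687/14 = -45593/658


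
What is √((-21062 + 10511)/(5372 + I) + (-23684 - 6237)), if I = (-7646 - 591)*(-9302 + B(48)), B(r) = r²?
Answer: I*√11048429532381493098/19215966 ≈ 172.98*I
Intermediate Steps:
I = 57642526 (I = (-7646 - 591)*(-9302 + 48²) = -8237*(-9302 + 2304) = -8237*(-6998) = 57642526)
√((-21062 + 10511)/(5372 + I) + (-23684 - 6237)) = √((-21062 + 10511)/(5372 + 57642526) + (-23684 - 6237)) = √(-10551/57647898 - 29921) = √(-10551*1/57647898 - 29921) = √(-3517/19215966 - 29921) = √(-574960922203/19215966) = I*√11048429532381493098/19215966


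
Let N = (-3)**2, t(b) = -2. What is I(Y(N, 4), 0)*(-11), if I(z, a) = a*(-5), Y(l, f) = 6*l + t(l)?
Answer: 0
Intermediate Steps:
N = 9
Y(l, f) = -2 + 6*l (Y(l, f) = 6*l - 2 = -2 + 6*l)
I(z, a) = -5*a
I(Y(N, 4), 0)*(-11) = -5*0*(-11) = 0*(-11) = 0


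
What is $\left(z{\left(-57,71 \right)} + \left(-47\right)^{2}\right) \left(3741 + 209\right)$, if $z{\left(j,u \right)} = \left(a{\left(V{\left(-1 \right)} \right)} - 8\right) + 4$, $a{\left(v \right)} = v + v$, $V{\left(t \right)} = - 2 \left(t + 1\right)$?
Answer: $8709750$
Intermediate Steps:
$V{\left(t \right)} = -2 - 2 t$ ($V{\left(t \right)} = - 2 \left(1 + t\right) = -2 - 2 t$)
$a{\left(v \right)} = 2 v$
$z{\left(j,u \right)} = -4$ ($z{\left(j,u \right)} = \left(2 \left(-2 - -2\right) - 8\right) + 4 = \left(2 \left(-2 + 2\right) - 8\right) + 4 = \left(2 \cdot 0 - 8\right) + 4 = \left(0 - 8\right) + 4 = -8 + 4 = -4$)
$\left(z{\left(-57,71 \right)} + \left(-47\right)^{2}\right) \left(3741 + 209\right) = \left(-4 + \left(-47\right)^{2}\right) \left(3741 + 209\right) = \left(-4 + 2209\right) 3950 = 2205 \cdot 3950 = 8709750$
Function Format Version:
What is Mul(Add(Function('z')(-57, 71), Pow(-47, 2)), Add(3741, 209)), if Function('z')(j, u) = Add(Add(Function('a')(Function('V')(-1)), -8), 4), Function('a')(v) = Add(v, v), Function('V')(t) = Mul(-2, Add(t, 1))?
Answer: 8709750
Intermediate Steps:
Function('V')(t) = Add(-2, Mul(-2, t)) (Function('V')(t) = Mul(-2, Add(1, t)) = Add(-2, Mul(-2, t)))
Function('a')(v) = Mul(2, v)
Function('z')(j, u) = -4 (Function('z')(j, u) = Add(Add(Mul(2, Add(-2, Mul(-2, -1))), -8), 4) = Add(Add(Mul(2, Add(-2, 2)), -8), 4) = Add(Add(Mul(2, 0), -8), 4) = Add(Add(0, -8), 4) = Add(-8, 4) = -4)
Mul(Add(Function('z')(-57, 71), Pow(-47, 2)), Add(3741, 209)) = Mul(Add(-4, Pow(-47, 2)), Add(3741, 209)) = Mul(Add(-4, 2209), 3950) = Mul(2205, 3950) = 8709750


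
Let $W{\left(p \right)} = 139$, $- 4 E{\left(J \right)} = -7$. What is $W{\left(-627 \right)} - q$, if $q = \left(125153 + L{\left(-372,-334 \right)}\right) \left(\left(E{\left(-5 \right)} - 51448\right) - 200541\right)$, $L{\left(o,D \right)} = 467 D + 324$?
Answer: $- \frac{30743451893}{4} \approx -7.6859 \cdot 10^{9}$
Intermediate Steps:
$E{\left(J \right)} = \frac{7}{4}$ ($E{\left(J \right)} = \left(- \frac{1}{4}\right) \left(-7\right) = \frac{7}{4}$)
$L{\left(o,D \right)} = 324 + 467 D$
$q = \frac{30743452449}{4}$ ($q = \left(125153 + \left(324 + 467 \left(-334\right)\right)\right) \left(\left(\frac{7}{4} - 51448\right) - 200541\right) = \left(125153 + \left(324 - 155978\right)\right) \left(\left(\frac{7}{4} - 51448\right) - 200541\right) = \left(125153 - 155654\right) \left(- \frac{205785}{4} - 200541\right) = \left(-30501\right) \left(- \frac{1007949}{4}\right) = \frac{30743452449}{4} \approx 7.6859 \cdot 10^{9}$)
$W{\left(-627 \right)} - q = 139 - \frac{30743452449}{4} = - \frac{30743451893}{4}$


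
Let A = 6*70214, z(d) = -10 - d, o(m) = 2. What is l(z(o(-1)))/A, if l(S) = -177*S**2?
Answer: -2124/35107 ≈ -0.060501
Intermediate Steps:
A = 421284
l(z(o(-1)))/A = -177*(-10 - 1*2)**2/421284 = -177*(-10 - 2)**2*(1/421284) = -177*(-12)**2*(1/421284) = -177*144*(1/421284) = -25488*1/421284 = -2124/35107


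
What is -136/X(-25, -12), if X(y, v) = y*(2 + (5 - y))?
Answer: 17/100 ≈ 0.17000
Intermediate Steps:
X(y, v) = y*(7 - y)
-136/X(-25, -12) = -136*(-1/(25*(7 - 1*(-25)))) = -136*(-1/(25*(7 + 25))) = -136/((-25*32)) = -136/(-800) = -136*(-1/800) = 17/100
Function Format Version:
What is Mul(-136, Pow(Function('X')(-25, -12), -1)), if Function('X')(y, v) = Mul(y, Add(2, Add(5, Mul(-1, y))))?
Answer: Rational(17, 100) ≈ 0.17000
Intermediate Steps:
Function('X')(y, v) = Mul(y, Add(7, Mul(-1, y)))
Mul(-136, Pow(Function('X')(-25, -12), -1)) = Mul(-136, Pow(Mul(-25, Add(7, Mul(-1, -25))), -1)) = Mul(-136, Pow(Mul(-25, Add(7, 25)), -1)) = Mul(-136, Pow(Mul(-25, 32), -1)) = Mul(-136, Pow(-800, -1)) = Mul(-136, Rational(-1, 800)) = Rational(17, 100)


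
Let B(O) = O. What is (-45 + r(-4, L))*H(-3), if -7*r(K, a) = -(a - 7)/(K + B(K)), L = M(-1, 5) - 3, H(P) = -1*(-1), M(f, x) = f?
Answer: -2509/56 ≈ -44.804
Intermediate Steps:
H(P) = 1
L = -4 (L = -1 - 3 = -4)
r(K, a) = (-7 + a)/(14*K) (r(K, a) = -(-1)*(a - 7)/(K + K)/7 = -(-1)*(-7 + a)/((2*K))/7 = -(-1)*(-7 + a)*(1/(2*K))/7 = -(-1)*(-7 + a)/(2*K)/7 = -(-1)*(-7 + a)/(14*K) = (-7 + a)/(14*K))
(-45 + r(-4, L))*H(-3) = (-45 + (1/14)*(-7 - 4)/(-4))*1 = (-45 + (1/14)*(-1/4)*(-11))*1 = (-45 + 11/56)*1 = -2509/56*1 = -2509/56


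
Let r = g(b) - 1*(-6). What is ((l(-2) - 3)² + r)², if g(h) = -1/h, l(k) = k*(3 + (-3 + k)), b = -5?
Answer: 1296/25 ≈ 51.840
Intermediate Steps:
l(k) = k² (l(k) = k*k = k²)
r = 31/5 (r = -1/(-5) - 1*(-6) = -1*(-⅕) + 6 = ⅕ + 6 = 31/5 ≈ 6.2000)
((l(-2) - 3)² + r)² = (((-2)² - 3)² + 31/5)² = ((4 - 3)² + 31/5)² = (1² + 31/5)² = (1 + 31/5)² = (36/5)² = 1296/25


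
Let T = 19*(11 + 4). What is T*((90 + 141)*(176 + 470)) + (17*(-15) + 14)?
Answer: 42529169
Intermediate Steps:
T = 285 (T = 19*15 = 285)
T*((90 + 141)*(176 + 470)) + (17*(-15) + 14) = 285*((90 + 141)*(176 + 470)) + (17*(-15) + 14) = 285*(231*646) + (-255 + 14) = 285*149226 - 241 = 42529410 - 241 = 42529169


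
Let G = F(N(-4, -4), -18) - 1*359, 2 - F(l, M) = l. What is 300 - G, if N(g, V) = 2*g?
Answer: 649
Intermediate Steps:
F(l, M) = 2 - l
G = -349 (G = (2 - 2*(-4)) - 1*359 = (2 - 1*(-8)) - 359 = (2 + 8) - 359 = 10 - 359 = -349)
300 - G = 300 - 1*(-349) = 300 + 349 = 649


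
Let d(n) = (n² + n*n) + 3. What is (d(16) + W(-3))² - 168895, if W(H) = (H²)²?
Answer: 186321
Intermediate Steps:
W(H) = H⁴
d(n) = 3 + 2*n² (d(n) = (n² + n²) + 3 = 2*n² + 3 = 3 + 2*n²)
(d(16) + W(-3))² - 168895 = ((3 + 2*16²) + (-3)⁴)² - 168895 = ((3 + 2*256) + 81)² - 168895 = ((3 + 512) + 81)² - 168895 = (515 + 81)² - 168895 = 596² - 168895 = 355216 - 168895 = 186321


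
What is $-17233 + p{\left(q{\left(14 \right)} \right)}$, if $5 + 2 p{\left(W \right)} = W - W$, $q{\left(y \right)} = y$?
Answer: $- \frac{34471}{2} \approx -17236.0$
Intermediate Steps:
$p{\left(W \right)} = - \frac{5}{2}$ ($p{\left(W \right)} = - \frac{5}{2} + \frac{W - W}{2} = - \frac{5}{2} + \frac{1}{2} \cdot 0 = - \frac{5}{2} + 0 = - \frac{5}{2}$)
$-17233 + p{\left(q{\left(14 \right)} \right)} = -17233 - \frac{5}{2} = - \frac{34471}{2}$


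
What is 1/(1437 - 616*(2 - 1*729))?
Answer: 1/449269 ≈ 2.2258e-6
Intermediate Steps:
1/(1437 - 616*(2 - 1*729)) = 1/(1437 - 616*(2 - 729)) = 1/(1437 - 616*(-727)) = 1/(1437 + 447832) = 1/449269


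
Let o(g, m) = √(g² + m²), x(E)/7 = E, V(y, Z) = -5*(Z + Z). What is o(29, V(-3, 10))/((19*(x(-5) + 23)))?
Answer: -√10841/228 ≈ -0.45667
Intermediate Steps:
V(y, Z) = -10*Z
x(E) = 7*E
o(29, V(-3, 10))/((19*(x(-5) + 23))) = √(29² + (-10*10)²)/((19*(7*(-5) + 23))) = √(841 + (-100)²)/((19*(-35 + 23))) = √(841 + 10000)/((19*(-12))) = √10841/(-228) = √10841*(-1/228) = -√10841/228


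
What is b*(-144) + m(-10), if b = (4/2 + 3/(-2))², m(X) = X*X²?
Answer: -1036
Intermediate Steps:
m(X) = X³
b = ¼ (b = (4*(½) + 3*(-½))² = (2 - 3/2)² = (½)² = ¼ ≈ 0.25000)
b*(-144) + m(-10) = (¼)*(-144) + (-10)³ = -36 - 1000 = -1036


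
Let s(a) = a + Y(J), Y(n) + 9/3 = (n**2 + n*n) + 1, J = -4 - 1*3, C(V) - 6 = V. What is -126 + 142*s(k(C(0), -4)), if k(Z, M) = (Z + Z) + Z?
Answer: 16062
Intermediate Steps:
C(V) = 6 + V
J = -7 (J = -4 - 3 = -7)
Y(n) = -2 + 2*n**2 (Y(n) = -3 + ((n**2 + n*n) + 1) = -3 + ((n**2 + n**2) + 1) = -3 + (2*n**2 + 1) = -3 + (1 + 2*n**2) = -2 + 2*n**2)
k(Z, M) = 3*Z (k(Z, M) = 2*Z + Z = 3*Z)
s(a) = 96 + a (s(a) = a + (-2 + 2*(-7)**2) = a + (-2 + 2*49) = a + (-2 + 98) = a + 96 = 96 + a)
-126 + 142*s(k(C(0), -4)) = -126 + 142*(96 + 3*(6 + 0)) = -126 + 142*(96 + 3*6) = -126 + 142*(96 + 18) = -126 + 142*114 = -126 + 16188 = 16062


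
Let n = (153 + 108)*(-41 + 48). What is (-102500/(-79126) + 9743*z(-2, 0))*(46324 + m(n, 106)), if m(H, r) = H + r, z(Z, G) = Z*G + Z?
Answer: -37200036119576/39563 ≈ -9.4027e+8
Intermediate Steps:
z(Z, G) = Z + G*Z (z(Z, G) = G*Z + Z = Z + G*Z)
n = 1827 (n = 261*7 = 1827)
(-102500/(-79126) + 9743*z(-2, 0))*(46324 + m(n, 106)) = (-102500/(-79126) + 9743*(-2*(1 + 0)))*(46324 + (1827 + 106)) = (-102500*(-1/79126) + 9743*(-2*1))*(46324 + 1933) = (51250/39563 + 9743*(-2))*48257 = (51250/39563 - 19486)*48257 = -770873368/39563*48257 = -37200036119576/39563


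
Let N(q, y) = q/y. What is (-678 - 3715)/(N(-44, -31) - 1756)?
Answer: 136183/54392 ≈ 2.5037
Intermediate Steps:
(-678 - 3715)/(N(-44, -31) - 1756) = (-678 - 3715)/(-44/(-31) - 1756) = -4393/(-44*(-1/31) - 1756) = -4393/(44/31 - 1756) = -4393/(-54392/31) = -4393*(-31/54392) = 136183/54392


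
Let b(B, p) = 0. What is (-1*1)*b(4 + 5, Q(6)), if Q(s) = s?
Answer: 0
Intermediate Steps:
(-1*1)*b(4 + 5, Q(6)) = -1*1*0 = -1*0 = 0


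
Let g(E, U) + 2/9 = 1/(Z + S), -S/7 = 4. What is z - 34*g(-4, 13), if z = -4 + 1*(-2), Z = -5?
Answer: 256/99 ≈ 2.5859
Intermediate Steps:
S = -28 (S = -7*4 = -28)
z = -6 (z = -4 - 2 = -6)
g(E, U) = -25/99 (g(E, U) = -2/9 + 1/(-5 - 28) = -2/9 + 1/(-33) = -2/9 - 1/33 = -25/99)
z - 34*g(-4, 13) = -6 - 34*(-25/99) = -6 + 850/99 = 256/99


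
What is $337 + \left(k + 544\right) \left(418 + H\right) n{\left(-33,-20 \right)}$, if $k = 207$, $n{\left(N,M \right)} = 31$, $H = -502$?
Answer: $-1955267$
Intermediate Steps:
$337 + \left(k + 544\right) \left(418 + H\right) n{\left(-33,-20 \right)} = 337 + \left(207 + 544\right) \left(418 - 502\right) 31 = 337 + 751 \left(-84\right) 31 = 337 - 1955604 = -1955267$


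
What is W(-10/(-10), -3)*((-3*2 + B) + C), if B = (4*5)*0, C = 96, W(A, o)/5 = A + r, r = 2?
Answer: 1350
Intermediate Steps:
W(A, o) = 10 + 5*A (W(A, o) = 5*(A + 2) = 5*(2 + A) = 10 + 5*A)
B = 0 (B = 20*0 = 0)
W(-10/(-10), -3)*((-3*2 + B) + C) = (10 + 5*(-10/(-10)))*((-3*2 + 0) + 96) = (10 + 5*(-10*(-1/10)))*((-6 + 0) + 96) = (10 + 5*1)*(-6 + 96) = (10 + 5)*90 = 15*90 = 1350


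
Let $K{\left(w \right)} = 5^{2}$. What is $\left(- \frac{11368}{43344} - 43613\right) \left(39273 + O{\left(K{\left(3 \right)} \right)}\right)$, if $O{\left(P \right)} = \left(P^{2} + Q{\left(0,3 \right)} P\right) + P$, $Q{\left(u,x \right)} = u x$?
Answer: $- \frac{1347667336795}{774} \approx -1.7412 \cdot 10^{9}$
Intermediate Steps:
$K{\left(w \right)} = 25$
$O{\left(P \right)} = P + P^{2}$ ($O{\left(P \right)} = \left(P^{2} + 0 \cdot 3 P\right) + P = \left(P^{2} + 0 P\right) + P = \left(P^{2} + 0\right) + P = P^{2} + P = P + P^{2}$)
$\left(- \frac{11368}{43344} - 43613\right) \left(39273 + O{\left(K{\left(3 \right)} \right)}\right) = \left(- \frac{11368}{43344} - 43613\right) \left(39273 + 25 \left(1 + 25\right)\right) = \left(\left(-11368\right) \frac{1}{43344} - 43613\right) \left(39273 + 25 \cdot 26\right) = \left(- \frac{203}{774} - 43613\right) \left(39273 + 650\right) = \left(- \frac{33756665}{774}\right) 39923 = - \frac{1347667336795}{774}$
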